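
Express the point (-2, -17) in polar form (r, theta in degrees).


r = sqrt((-2)^2 + (-17)^2) = 17.1172
theta = atan2(-17, -2) = 263.2902 degrees

r = 17.1172, theta = 263.2902 degrees


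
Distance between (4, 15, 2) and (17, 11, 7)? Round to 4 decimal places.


d = sqrt((17-4)^2 + (11-15)^2 + (7-2)^2) = 14.4914

14.4914


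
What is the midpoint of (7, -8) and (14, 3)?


Midpoint = ((7+14)/2, (-8+3)/2) = (10.5, -2.5)

(10.5, -2.5)


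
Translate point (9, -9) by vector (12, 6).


Translation: (x+dx, y+dy) = (9+12, -9+6) = (21, -3)

(21, -3)


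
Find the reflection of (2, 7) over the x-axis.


Reflection across x-axis: (x, y) -> (x, -y)
(2, 7) -> (2, -7)

(2, -7)


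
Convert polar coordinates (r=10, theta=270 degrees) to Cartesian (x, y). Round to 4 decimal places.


x = 10 * cos(270) = 0
y = 10 * sin(270) = -10

(0, -10)


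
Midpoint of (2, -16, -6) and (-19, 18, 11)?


Midpoint = ((2+-19)/2, (-16+18)/2, (-6+11)/2) = (-8.5, 1, 2.5)

(-8.5, 1, 2.5)


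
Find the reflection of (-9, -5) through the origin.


Reflection through origin: (x, y) -> (-x, -y)
(-9, -5) -> (9, 5)

(9, 5)


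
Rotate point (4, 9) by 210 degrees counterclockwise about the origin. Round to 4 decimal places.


x' = 4*cos(210) - 9*sin(210) = 1.0359
y' = 4*sin(210) + 9*cos(210) = -9.7942

(1.0359, -9.7942)


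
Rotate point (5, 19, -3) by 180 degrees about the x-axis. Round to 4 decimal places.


x' = 5
y' = 19*cos(180) - -3*sin(180) = -19
z' = 19*sin(180) + -3*cos(180) = 3

(5, -19, 3)


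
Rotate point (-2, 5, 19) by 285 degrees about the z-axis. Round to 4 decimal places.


x' = -2*cos(285) - 5*sin(285) = 4.312
y' = -2*sin(285) + 5*cos(285) = 3.2259
z' = 19

(4.312, 3.2259, 19)


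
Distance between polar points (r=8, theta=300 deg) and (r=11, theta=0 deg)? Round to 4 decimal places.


d = sqrt(r1^2 + r2^2 - 2*r1*r2*cos(t2-t1))
d = sqrt(8^2 + 11^2 - 2*8*11*cos(0-300)) = 9.8489

9.8489


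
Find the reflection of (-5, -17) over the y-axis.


Reflection across y-axis: (x, y) -> (-x, y)
(-5, -17) -> (5, -17)

(5, -17)


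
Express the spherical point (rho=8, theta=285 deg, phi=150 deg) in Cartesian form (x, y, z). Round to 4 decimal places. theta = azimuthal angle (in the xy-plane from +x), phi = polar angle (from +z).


x = 8 * sin(150) * cos(285) = 1.0353
y = 8 * sin(150) * sin(285) = -3.8637
z = 8 * cos(150) = -6.9282

(1.0353, -3.8637, -6.9282)


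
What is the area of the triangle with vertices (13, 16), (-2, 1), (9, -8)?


Area = |x1(y2-y3) + x2(y3-y1) + x3(y1-y2)| / 2
= |13*(1--8) + -2*(-8-16) + 9*(16-1)| / 2
= 150

150


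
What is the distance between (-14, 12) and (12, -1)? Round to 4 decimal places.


d = sqrt((12--14)^2 + (-1-12)^2) = 29.0689

29.0689


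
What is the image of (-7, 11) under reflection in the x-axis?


Reflection across x-axis: (x, y) -> (x, -y)
(-7, 11) -> (-7, -11)

(-7, -11)


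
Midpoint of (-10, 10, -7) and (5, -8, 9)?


Midpoint = ((-10+5)/2, (10+-8)/2, (-7+9)/2) = (-2.5, 1, 1)

(-2.5, 1, 1)


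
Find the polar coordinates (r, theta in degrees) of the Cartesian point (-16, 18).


r = sqrt((-16)^2 + 18^2) = 24.0832
theta = atan2(18, -16) = 131.6335 degrees

r = 24.0832, theta = 131.6335 degrees


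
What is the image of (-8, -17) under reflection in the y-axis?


Reflection across y-axis: (x, y) -> (-x, y)
(-8, -17) -> (8, -17)

(8, -17)


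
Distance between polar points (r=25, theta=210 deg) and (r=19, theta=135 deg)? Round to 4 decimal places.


d = sqrt(r1^2 + r2^2 - 2*r1*r2*cos(t2-t1))
d = sqrt(25^2 + 19^2 - 2*25*19*cos(135-210)) = 27.2052

27.2052


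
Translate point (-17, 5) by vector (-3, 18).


Translation: (x+dx, y+dy) = (-17+-3, 5+18) = (-20, 23)

(-20, 23)


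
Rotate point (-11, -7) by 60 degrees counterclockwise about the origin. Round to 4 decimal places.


x' = -11*cos(60) - -7*sin(60) = 0.5622
y' = -11*sin(60) + -7*cos(60) = -13.0263

(0.5622, -13.0263)


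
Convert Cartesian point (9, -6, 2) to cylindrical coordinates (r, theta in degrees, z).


r = sqrt(9^2 + (-6)^2) = 10.8167
theta = atan2(-6, 9) = 326.3099 deg
z = 2

r = 10.8167, theta = 326.3099 deg, z = 2


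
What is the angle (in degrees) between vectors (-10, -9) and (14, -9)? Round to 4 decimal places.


dot = -10*14 + -9*-9 = -59
|u| = 13.4536, |v| = 16.6433
cos(angle) = -0.2635
angle = 105.2776 degrees

105.2776 degrees


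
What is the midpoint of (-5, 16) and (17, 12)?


Midpoint = ((-5+17)/2, (16+12)/2) = (6, 14)

(6, 14)


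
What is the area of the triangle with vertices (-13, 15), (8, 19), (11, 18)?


Area = |x1(y2-y3) + x2(y3-y1) + x3(y1-y2)| / 2
= |-13*(19-18) + 8*(18-15) + 11*(15-19)| / 2
= 16.5

16.5


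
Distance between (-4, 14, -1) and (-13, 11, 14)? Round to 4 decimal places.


d = sqrt((-13--4)^2 + (11-14)^2 + (14--1)^2) = 17.7482

17.7482


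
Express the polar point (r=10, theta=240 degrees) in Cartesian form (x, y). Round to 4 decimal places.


x = 10 * cos(240) = -5
y = 10 * sin(240) = -8.6603

(-5, -8.6603)


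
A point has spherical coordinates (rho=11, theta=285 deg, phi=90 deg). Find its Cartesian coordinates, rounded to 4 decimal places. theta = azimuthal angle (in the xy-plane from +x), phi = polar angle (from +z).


x = 11 * sin(90) * cos(285) = 2.847
y = 11 * sin(90) * sin(285) = -10.6252
z = 11 * cos(90) = 0

(2.847, -10.6252, 0)


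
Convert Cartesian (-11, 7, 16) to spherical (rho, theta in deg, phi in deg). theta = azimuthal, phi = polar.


rho = sqrt((-11)^2 + 7^2 + 16^2) = 20.6398
theta = atan2(7, -11) = 147.5288 deg
phi = acos(16/20.6398) = 39.1766 deg

rho = 20.6398, theta = 147.5288 deg, phi = 39.1766 deg


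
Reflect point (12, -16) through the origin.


Reflection through origin: (x, y) -> (-x, -y)
(12, -16) -> (-12, 16)

(-12, 16)


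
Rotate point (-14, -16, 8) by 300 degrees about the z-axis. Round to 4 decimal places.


x' = -14*cos(300) - -16*sin(300) = -20.8564
y' = -14*sin(300) + -16*cos(300) = 4.1244
z' = 8

(-20.8564, 4.1244, 8)


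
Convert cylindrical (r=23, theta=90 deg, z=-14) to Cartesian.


x = 23 * cos(90) = 0
y = 23 * sin(90) = 23
z = -14

(0, 23, -14)


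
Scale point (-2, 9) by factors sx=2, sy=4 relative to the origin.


Scaling: (x*sx, y*sy) = (-2*2, 9*4) = (-4, 36)

(-4, 36)


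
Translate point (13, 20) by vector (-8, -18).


Translation: (x+dx, y+dy) = (13+-8, 20+-18) = (5, 2)

(5, 2)


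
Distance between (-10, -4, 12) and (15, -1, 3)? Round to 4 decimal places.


d = sqrt((15--10)^2 + (-1--4)^2 + (3-12)^2) = 26.7395

26.7395


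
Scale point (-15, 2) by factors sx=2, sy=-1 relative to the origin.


Scaling: (x*sx, y*sy) = (-15*2, 2*-1) = (-30, -2)

(-30, -2)


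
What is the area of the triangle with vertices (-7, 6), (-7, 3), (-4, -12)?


Area = |x1(y2-y3) + x2(y3-y1) + x3(y1-y2)| / 2
= |-7*(3--12) + -7*(-12-6) + -4*(6-3)| / 2
= 4.5

4.5


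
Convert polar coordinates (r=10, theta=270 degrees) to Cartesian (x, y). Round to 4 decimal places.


x = 10 * cos(270) = 0
y = 10 * sin(270) = -10

(0, -10)


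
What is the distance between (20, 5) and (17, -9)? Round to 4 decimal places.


d = sqrt((17-20)^2 + (-9-5)^2) = 14.3178

14.3178


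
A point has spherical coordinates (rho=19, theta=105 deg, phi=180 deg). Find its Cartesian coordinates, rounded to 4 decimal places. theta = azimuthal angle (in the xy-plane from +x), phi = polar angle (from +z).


x = 19 * sin(180) * cos(105) = 0
y = 19 * sin(180) * sin(105) = 0
z = 19 * cos(180) = -19

(0, 0, -19)


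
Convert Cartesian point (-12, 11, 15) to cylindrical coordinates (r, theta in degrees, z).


r = sqrt((-12)^2 + 11^2) = 16.2788
theta = atan2(11, -12) = 137.4896 deg
z = 15

r = 16.2788, theta = 137.4896 deg, z = 15


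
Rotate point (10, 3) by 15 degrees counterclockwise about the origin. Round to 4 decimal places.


x' = 10*cos(15) - 3*sin(15) = 8.8828
y' = 10*sin(15) + 3*cos(15) = 5.486

(8.8828, 5.486)


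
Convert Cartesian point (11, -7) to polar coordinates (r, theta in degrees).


r = sqrt(11^2 + (-7)^2) = 13.0384
theta = atan2(-7, 11) = 327.5288 degrees

r = 13.0384, theta = 327.5288 degrees


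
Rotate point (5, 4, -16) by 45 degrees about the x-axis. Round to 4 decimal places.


x' = 5
y' = 4*cos(45) - -16*sin(45) = 14.1421
z' = 4*sin(45) + -16*cos(45) = -8.4853

(5, 14.1421, -8.4853)


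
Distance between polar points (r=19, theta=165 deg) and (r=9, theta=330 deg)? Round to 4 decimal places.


d = sqrt(r1^2 + r2^2 - 2*r1*r2*cos(t2-t1))
d = sqrt(19^2 + 9^2 - 2*19*9*cos(330-165)) = 27.7911

27.7911


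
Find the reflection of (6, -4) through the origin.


Reflection through origin: (x, y) -> (-x, -y)
(6, -4) -> (-6, 4)

(-6, 4)


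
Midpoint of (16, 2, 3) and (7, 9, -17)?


Midpoint = ((16+7)/2, (2+9)/2, (3+-17)/2) = (11.5, 5.5, -7)

(11.5, 5.5, -7)


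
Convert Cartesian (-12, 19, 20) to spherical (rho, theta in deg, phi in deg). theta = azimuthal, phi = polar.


rho = sqrt((-12)^2 + 19^2 + 20^2) = 30.0832
theta = atan2(19, -12) = 122.2756 deg
phi = acos(20/30.0832) = 48.3313 deg

rho = 30.0832, theta = 122.2756 deg, phi = 48.3313 deg


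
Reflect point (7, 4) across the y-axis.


Reflection across y-axis: (x, y) -> (-x, y)
(7, 4) -> (-7, 4)

(-7, 4)


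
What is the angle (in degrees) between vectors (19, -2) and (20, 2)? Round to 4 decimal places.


dot = 19*20 + -2*2 = 376
|u| = 19.105, |v| = 20.0998
cos(angle) = 0.9792
angle = 11.7196 degrees

11.7196 degrees


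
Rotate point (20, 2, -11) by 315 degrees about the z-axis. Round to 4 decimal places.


x' = 20*cos(315) - 2*sin(315) = 15.5563
y' = 20*sin(315) + 2*cos(315) = -12.7279
z' = -11

(15.5563, -12.7279, -11)


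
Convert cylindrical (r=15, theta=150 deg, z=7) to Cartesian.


x = 15 * cos(150) = -12.9904
y = 15 * sin(150) = 7.5
z = 7

(-12.9904, 7.5, 7)


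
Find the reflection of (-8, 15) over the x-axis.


Reflection across x-axis: (x, y) -> (x, -y)
(-8, 15) -> (-8, -15)

(-8, -15)


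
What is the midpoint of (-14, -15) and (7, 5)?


Midpoint = ((-14+7)/2, (-15+5)/2) = (-3.5, -5)

(-3.5, -5)


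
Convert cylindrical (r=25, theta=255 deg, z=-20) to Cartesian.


x = 25 * cos(255) = -6.4705
y = 25 * sin(255) = -24.1481
z = -20

(-6.4705, -24.1481, -20)


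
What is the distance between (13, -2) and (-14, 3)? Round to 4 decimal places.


d = sqrt((-14-13)^2 + (3--2)^2) = 27.4591

27.4591


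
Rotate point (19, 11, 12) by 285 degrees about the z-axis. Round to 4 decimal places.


x' = 19*cos(285) - 11*sin(285) = 15.5427
y' = 19*sin(285) + 11*cos(285) = -15.5056
z' = 12

(15.5427, -15.5056, 12)


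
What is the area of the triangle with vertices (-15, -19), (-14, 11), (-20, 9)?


Area = |x1(y2-y3) + x2(y3-y1) + x3(y1-y2)| / 2
= |-15*(11-9) + -14*(9--19) + -20*(-19-11)| / 2
= 89

89


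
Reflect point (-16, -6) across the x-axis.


Reflection across x-axis: (x, y) -> (x, -y)
(-16, -6) -> (-16, 6)

(-16, 6)


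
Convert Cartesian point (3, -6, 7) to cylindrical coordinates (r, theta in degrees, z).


r = sqrt(3^2 + (-6)^2) = 6.7082
theta = atan2(-6, 3) = 296.5651 deg
z = 7

r = 6.7082, theta = 296.5651 deg, z = 7


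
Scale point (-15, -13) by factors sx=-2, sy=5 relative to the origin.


Scaling: (x*sx, y*sy) = (-15*-2, -13*5) = (30, -65)

(30, -65)


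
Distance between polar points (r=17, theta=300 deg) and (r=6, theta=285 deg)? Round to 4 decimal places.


d = sqrt(r1^2 + r2^2 - 2*r1*r2*cos(t2-t1))
d = sqrt(17^2 + 6^2 - 2*17*6*cos(285-300)) = 11.3115

11.3115


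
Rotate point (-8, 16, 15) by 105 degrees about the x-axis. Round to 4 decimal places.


x' = -8
y' = 16*cos(105) - 15*sin(105) = -18.63
z' = 16*sin(105) + 15*cos(105) = 11.5725

(-8, -18.63, 11.5725)


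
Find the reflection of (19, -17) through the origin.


Reflection through origin: (x, y) -> (-x, -y)
(19, -17) -> (-19, 17)

(-19, 17)


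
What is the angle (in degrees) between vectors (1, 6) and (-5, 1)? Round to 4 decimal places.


dot = 1*-5 + 6*1 = 1
|u| = 6.0828, |v| = 5.099
cos(angle) = 0.0322
angle = 88.1524 degrees

88.1524 degrees


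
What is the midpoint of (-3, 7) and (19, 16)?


Midpoint = ((-3+19)/2, (7+16)/2) = (8, 11.5)

(8, 11.5)


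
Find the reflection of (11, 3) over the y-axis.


Reflection across y-axis: (x, y) -> (-x, y)
(11, 3) -> (-11, 3)

(-11, 3)


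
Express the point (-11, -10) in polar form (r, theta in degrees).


r = sqrt((-11)^2 + (-10)^2) = 14.8661
theta = atan2(-10, -11) = 222.2737 degrees

r = 14.8661, theta = 222.2737 degrees


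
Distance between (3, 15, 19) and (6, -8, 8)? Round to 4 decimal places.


d = sqrt((6-3)^2 + (-8-15)^2 + (8-19)^2) = 25.671

25.671


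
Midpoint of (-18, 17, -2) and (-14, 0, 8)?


Midpoint = ((-18+-14)/2, (17+0)/2, (-2+8)/2) = (-16, 8.5, 3)

(-16, 8.5, 3)


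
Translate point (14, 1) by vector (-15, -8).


Translation: (x+dx, y+dy) = (14+-15, 1+-8) = (-1, -7)

(-1, -7)


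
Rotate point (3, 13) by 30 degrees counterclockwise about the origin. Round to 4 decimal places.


x' = 3*cos(30) - 13*sin(30) = -3.9019
y' = 3*sin(30) + 13*cos(30) = 12.7583

(-3.9019, 12.7583)


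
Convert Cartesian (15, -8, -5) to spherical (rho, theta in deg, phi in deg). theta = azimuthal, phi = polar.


rho = sqrt(15^2 + (-8)^2 + (-5)^2) = 17.72
theta = atan2(-8, 15) = 331.9275 deg
phi = acos(-5/17.72) = 106.3895 deg

rho = 17.72, theta = 331.9275 deg, phi = 106.3895 deg


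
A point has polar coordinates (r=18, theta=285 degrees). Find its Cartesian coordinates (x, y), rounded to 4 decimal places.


x = 18 * cos(285) = 4.6587
y = 18 * sin(285) = -17.3867

(4.6587, -17.3867)


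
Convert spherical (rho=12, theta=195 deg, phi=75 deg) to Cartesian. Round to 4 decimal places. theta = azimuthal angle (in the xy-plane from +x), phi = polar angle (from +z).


x = 12 * sin(75) * cos(195) = -11.1962
y = 12 * sin(75) * sin(195) = -3
z = 12 * cos(75) = 3.1058

(-11.1962, -3, 3.1058)


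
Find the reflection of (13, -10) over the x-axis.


Reflection across x-axis: (x, y) -> (x, -y)
(13, -10) -> (13, 10)

(13, 10)


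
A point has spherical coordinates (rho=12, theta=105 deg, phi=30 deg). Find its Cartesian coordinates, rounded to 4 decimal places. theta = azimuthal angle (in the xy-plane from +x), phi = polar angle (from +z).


x = 12 * sin(30) * cos(105) = -1.5529
y = 12 * sin(30) * sin(105) = 5.7956
z = 12 * cos(30) = 10.3923

(-1.5529, 5.7956, 10.3923)


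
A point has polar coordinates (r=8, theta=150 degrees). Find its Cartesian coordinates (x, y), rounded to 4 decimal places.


x = 8 * cos(150) = -6.9282
y = 8 * sin(150) = 4

(-6.9282, 4)


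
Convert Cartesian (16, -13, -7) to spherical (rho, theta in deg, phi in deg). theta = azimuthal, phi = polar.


rho = sqrt(16^2 + (-13)^2 + (-7)^2) = 21.7715
theta = atan2(-13, 16) = 320.9061 deg
phi = acos(-7/21.7715) = 108.7549 deg

rho = 21.7715, theta = 320.9061 deg, phi = 108.7549 deg


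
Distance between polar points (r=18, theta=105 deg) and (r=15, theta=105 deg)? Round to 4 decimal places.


d = sqrt(r1^2 + r2^2 - 2*r1*r2*cos(t2-t1))
d = sqrt(18^2 + 15^2 - 2*18*15*cos(105-105)) = 3

3


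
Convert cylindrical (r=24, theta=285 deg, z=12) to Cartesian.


x = 24 * cos(285) = 6.2117
y = 24 * sin(285) = -23.1822
z = 12

(6.2117, -23.1822, 12)


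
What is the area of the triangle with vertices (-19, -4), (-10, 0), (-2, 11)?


Area = |x1(y2-y3) + x2(y3-y1) + x3(y1-y2)| / 2
= |-19*(0-11) + -10*(11--4) + -2*(-4-0)| / 2
= 33.5

33.5


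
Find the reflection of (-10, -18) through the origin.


Reflection through origin: (x, y) -> (-x, -y)
(-10, -18) -> (10, 18)

(10, 18)


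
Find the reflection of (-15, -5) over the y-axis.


Reflection across y-axis: (x, y) -> (-x, y)
(-15, -5) -> (15, -5)

(15, -5)


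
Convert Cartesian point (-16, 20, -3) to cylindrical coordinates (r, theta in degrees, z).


r = sqrt((-16)^2 + 20^2) = 25.6125
theta = atan2(20, -16) = 128.6598 deg
z = -3

r = 25.6125, theta = 128.6598 deg, z = -3


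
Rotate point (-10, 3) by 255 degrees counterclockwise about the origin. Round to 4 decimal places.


x' = -10*cos(255) - 3*sin(255) = 5.486
y' = -10*sin(255) + 3*cos(255) = 8.8828

(5.486, 8.8828)


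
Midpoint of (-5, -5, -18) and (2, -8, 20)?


Midpoint = ((-5+2)/2, (-5+-8)/2, (-18+20)/2) = (-1.5, -6.5, 1)

(-1.5, -6.5, 1)


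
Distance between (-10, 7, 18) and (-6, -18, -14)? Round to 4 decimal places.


d = sqrt((-6--10)^2 + (-18-7)^2 + (-14-18)^2) = 40.8044

40.8044


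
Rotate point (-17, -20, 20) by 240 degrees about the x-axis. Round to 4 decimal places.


x' = -17
y' = -20*cos(240) - 20*sin(240) = 27.3205
z' = -20*sin(240) + 20*cos(240) = 7.3205

(-17, 27.3205, 7.3205)


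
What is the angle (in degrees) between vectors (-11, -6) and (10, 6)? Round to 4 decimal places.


dot = -11*10 + -6*6 = -146
|u| = 12.53, |v| = 11.6619
cos(angle) = -0.9992
angle = 177.6467 degrees

177.6467 degrees


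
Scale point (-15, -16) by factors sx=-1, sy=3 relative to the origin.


Scaling: (x*sx, y*sy) = (-15*-1, -16*3) = (15, -48)

(15, -48)


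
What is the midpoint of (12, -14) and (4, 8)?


Midpoint = ((12+4)/2, (-14+8)/2) = (8, -3)

(8, -3)


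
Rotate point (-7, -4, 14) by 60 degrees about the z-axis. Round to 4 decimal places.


x' = -7*cos(60) - -4*sin(60) = -0.0359
y' = -7*sin(60) + -4*cos(60) = -8.0622
z' = 14

(-0.0359, -8.0622, 14)


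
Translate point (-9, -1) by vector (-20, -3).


Translation: (x+dx, y+dy) = (-9+-20, -1+-3) = (-29, -4)

(-29, -4)


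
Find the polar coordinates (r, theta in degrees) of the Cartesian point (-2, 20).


r = sqrt((-2)^2 + 20^2) = 20.0998
theta = atan2(20, -2) = 95.7106 degrees

r = 20.0998, theta = 95.7106 degrees


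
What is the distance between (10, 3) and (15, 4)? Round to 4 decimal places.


d = sqrt((15-10)^2 + (4-3)^2) = 5.099

5.099


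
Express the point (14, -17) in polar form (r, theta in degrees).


r = sqrt(14^2 + (-17)^2) = 22.0227
theta = atan2(-17, 14) = 309.4725 degrees

r = 22.0227, theta = 309.4725 degrees


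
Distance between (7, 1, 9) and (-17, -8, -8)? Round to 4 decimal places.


d = sqrt((-17-7)^2 + (-8-1)^2 + (-8-9)^2) = 30.7571

30.7571


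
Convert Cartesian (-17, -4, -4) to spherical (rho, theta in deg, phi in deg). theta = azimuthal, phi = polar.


rho = sqrt((-17)^2 + (-4)^2 + (-4)^2) = 17.9165
theta = atan2(-4, -17) = 193.2405 deg
phi = acos(-4/17.9165) = 102.9005 deg

rho = 17.9165, theta = 193.2405 deg, phi = 102.9005 deg


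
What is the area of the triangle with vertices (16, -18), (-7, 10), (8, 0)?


Area = |x1(y2-y3) + x2(y3-y1) + x3(y1-y2)| / 2
= |16*(10-0) + -7*(0--18) + 8*(-18-10)| / 2
= 95

95


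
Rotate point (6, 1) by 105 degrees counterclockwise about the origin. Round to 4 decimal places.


x' = 6*cos(105) - 1*sin(105) = -2.5188
y' = 6*sin(105) + 1*cos(105) = 5.5367

(-2.5188, 5.5367)


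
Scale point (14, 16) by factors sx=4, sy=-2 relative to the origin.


Scaling: (x*sx, y*sy) = (14*4, 16*-2) = (56, -32)

(56, -32)


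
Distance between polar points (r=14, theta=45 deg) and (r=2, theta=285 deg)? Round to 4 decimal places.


d = sqrt(r1^2 + r2^2 - 2*r1*r2*cos(t2-t1))
d = sqrt(14^2 + 2^2 - 2*14*2*cos(285-45)) = 15.0997

15.0997


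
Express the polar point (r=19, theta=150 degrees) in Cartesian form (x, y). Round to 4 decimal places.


x = 19 * cos(150) = -16.4545
y = 19 * sin(150) = 9.5

(-16.4545, 9.5)


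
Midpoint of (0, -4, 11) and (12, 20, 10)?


Midpoint = ((0+12)/2, (-4+20)/2, (11+10)/2) = (6, 8, 10.5)

(6, 8, 10.5)


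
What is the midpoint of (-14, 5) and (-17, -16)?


Midpoint = ((-14+-17)/2, (5+-16)/2) = (-15.5, -5.5)

(-15.5, -5.5)


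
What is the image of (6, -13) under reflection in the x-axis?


Reflection across x-axis: (x, y) -> (x, -y)
(6, -13) -> (6, 13)

(6, 13)


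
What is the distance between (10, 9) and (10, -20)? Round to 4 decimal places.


d = sqrt((10-10)^2 + (-20-9)^2) = 29

29


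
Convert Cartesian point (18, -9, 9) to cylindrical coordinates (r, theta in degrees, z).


r = sqrt(18^2 + (-9)^2) = 20.1246
theta = atan2(-9, 18) = 333.4349 deg
z = 9

r = 20.1246, theta = 333.4349 deg, z = 9


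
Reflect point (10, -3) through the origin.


Reflection through origin: (x, y) -> (-x, -y)
(10, -3) -> (-10, 3)

(-10, 3)


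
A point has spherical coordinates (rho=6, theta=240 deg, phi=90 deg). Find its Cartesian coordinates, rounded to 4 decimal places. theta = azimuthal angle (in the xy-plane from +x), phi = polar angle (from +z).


x = 6 * sin(90) * cos(240) = -3
y = 6 * sin(90) * sin(240) = -5.1962
z = 6 * cos(90) = 0

(-3, -5.1962, 0)


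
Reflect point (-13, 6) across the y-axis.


Reflection across y-axis: (x, y) -> (-x, y)
(-13, 6) -> (13, 6)

(13, 6)


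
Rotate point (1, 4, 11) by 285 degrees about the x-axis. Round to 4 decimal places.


x' = 1
y' = 4*cos(285) - 11*sin(285) = 11.6605
z' = 4*sin(285) + 11*cos(285) = -1.0167

(1, 11.6605, -1.0167)


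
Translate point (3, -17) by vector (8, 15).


Translation: (x+dx, y+dy) = (3+8, -17+15) = (11, -2)

(11, -2)


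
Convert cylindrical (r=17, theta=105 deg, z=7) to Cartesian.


x = 17 * cos(105) = -4.3999
y = 17 * sin(105) = 16.4207
z = 7

(-4.3999, 16.4207, 7)


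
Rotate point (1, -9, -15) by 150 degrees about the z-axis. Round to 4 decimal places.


x' = 1*cos(150) - -9*sin(150) = 3.634
y' = 1*sin(150) + -9*cos(150) = 8.2942
z' = -15

(3.634, 8.2942, -15)


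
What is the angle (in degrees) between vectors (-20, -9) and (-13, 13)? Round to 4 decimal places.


dot = -20*-13 + -9*13 = 143
|u| = 21.9317, |v| = 18.3848
cos(angle) = 0.3547
angle = 69.2277 degrees

69.2277 degrees


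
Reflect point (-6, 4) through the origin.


Reflection through origin: (x, y) -> (-x, -y)
(-6, 4) -> (6, -4)

(6, -4)


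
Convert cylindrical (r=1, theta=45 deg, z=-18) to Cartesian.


x = 1 * cos(45) = 0.7071
y = 1 * sin(45) = 0.7071
z = -18

(0.7071, 0.7071, -18)


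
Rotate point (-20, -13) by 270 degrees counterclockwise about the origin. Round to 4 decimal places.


x' = -20*cos(270) - -13*sin(270) = -13
y' = -20*sin(270) + -13*cos(270) = 20

(-13, 20)


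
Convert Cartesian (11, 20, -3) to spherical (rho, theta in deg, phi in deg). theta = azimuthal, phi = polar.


rho = sqrt(11^2 + 20^2 + (-3)^2) = 23.0217
theta = atan2(20, 11) = 61.1892 deg
phi = acos(-3/23.0217) = 97.4876 deg

rho = 23.0217, theta = 61.1892 deg, phi = 97.4876 deg


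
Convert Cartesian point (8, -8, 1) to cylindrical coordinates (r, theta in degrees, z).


r = sqrt(8^2 + (-8)^2) = 11.3137
theta = atan2(-8, 8) = 315 deg
z = 1

r = 11.3137, theta = 315 deg, z = 1


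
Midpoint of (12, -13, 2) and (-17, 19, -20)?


Midpoint = ((12+-17)/2, (-13+19)/2, (2+-20)/2) = (-2.5, 3, -9)

(-2.5, 3, -9)


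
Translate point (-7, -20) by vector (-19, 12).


Translation: (x+dx, y+dy) = (-7+-19, -20+12) = (-26, -8)

(-26, -8)


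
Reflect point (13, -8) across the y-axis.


Reflection across y-axis: (x, y) -> (-x, y)
(13, -8) -> (-13, -8)

(-13, -8)


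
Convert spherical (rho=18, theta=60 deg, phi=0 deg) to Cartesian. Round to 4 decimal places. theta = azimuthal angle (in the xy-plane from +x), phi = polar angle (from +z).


x = 18 * sin(0) * cos(60) = 0
y = 18 * sin(0) * sin(60) = 0
z = 18 * cos(0) = 18

(0, 0, 18)


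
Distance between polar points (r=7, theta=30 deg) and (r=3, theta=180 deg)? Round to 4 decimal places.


d = sqrt(r1^2 + r2^2 - 2*r1*r2*cos(t2-t1))
d = sqrt(7^2 + 3^2 - 2*7*3*cos(180-30)) = 9.7146

9.7146


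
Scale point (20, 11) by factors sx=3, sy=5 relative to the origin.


Scaling: (x*sx, y*sy) = (20*3, 11*5) = (60, 55)

(60, 55)


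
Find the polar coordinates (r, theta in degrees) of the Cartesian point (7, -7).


r = sqrt(7^2 + (-7)^2) = 9.8995
theta = atan2(-7, 7) = 315 degrees

r = 9.8995, theta = 315 degrees


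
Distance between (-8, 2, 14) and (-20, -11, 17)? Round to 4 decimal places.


d = sqrt((-20--8)^2 + (-11-2)^2 + (17-14)^2) = 17.9444

17.9444


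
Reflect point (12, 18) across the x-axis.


Reflection across x-axis: (x, y) -> (x, -y)
(12, 18) -> (12, -18)

(12, -18)


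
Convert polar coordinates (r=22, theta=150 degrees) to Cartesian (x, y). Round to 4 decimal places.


x = 22 * cos(150) = -19.0526
y = 22 * sin(150) = 11

(-19.0526, 11)


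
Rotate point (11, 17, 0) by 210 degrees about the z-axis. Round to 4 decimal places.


x' = 11*cos(210) - 17*sin(210) = -1.0263
y' = 11*sin(210) + 17*cos(210) = -20.2224
z' = 0

(-1.0263, -20.2224, 0)


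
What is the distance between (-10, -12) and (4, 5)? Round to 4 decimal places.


d = sqrt((4--10)^2 + (5--12)^2) = 22.0227

22.0227


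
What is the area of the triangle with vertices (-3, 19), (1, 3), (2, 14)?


Area = |x1(y2-y3) + x2(y3-y1) + x3(y1-y2)| / 2
= |-3*(3-14) + 1*(14-19) + 2*(19-3)| / 2
= 30

30


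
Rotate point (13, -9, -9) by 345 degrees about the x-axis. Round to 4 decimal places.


x' = 13
y' = -9*cos(345) - -9*sin(345) = -11.0227
z' = -9*sin(345) + -9*cos(345) = -6.364

(13, -11.0227, -6.364)


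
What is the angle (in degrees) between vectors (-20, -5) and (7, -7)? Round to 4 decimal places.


dot = -20*7 + -5*-7 = -105
|u| = 20.6155, |v| = 9.8995
cos(angle) = -0.5145
angle = 120.9638 degrees

120.9638 degrees


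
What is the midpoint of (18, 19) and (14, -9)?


Midpoint = ((18+14)/2, (19+-9)/2) = (16, 5)

(16, 5)


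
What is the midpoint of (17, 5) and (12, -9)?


Midpoint = ((17+12)/2, (5+-9)/2) = (14.5, -2)

(14.5, -2)


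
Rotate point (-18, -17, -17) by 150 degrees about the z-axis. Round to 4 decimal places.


x' = -18*cos(150) - -17*sin(150) = 24.0885
y' = -18*sin(150) + -17*cos(150) = 5.7224
z' = -17

(24.0885, 5.7224, -17)


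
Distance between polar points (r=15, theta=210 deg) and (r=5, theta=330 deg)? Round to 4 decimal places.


d = sqrt(r1^2 + r2^2 - 2*r1*r2*cos(t2-t1))
d = sqrt(15^2 + 5^2 - 2*15*5*cos(330-210)) = 18.0278

18.0278


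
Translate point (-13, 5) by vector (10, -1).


Translation: (x+dx, y+dy) = (-13+10, 5+-1) = (-3, 4)

(-3, 4)


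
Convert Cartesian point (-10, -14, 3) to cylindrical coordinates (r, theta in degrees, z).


r = sqrt((-10)^2 + (-14)^2) = 17.2047
theta = atan2(-14, -10) = 234.4623 deg
z = 3

r = 17.2047, theta = 234.4623 deg, z = 3


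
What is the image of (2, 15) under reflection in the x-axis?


Reflection across x-axis: (x, y) -> (x, -y)
(2, 15) -> (2, -15)

(2, -15)


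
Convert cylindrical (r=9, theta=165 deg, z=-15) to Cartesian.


x = 9 * cos(165) = -8.6933
y = 9 * sin(165) = 2.3294
z = -15

(-8.6933, 2.3294, -15)


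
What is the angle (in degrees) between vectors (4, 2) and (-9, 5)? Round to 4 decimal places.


dot = 4*-9 + 2*5 = -26
|u| = 4.4721, |v| = 10.2956
cos(angle) = -0.5647
angle = 124.3803 degrees

124.3803 degrees


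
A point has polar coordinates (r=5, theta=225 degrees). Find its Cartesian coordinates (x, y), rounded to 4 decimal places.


x = 5 * cos(225) = -3.5355
y = 5 * sin(225) = -3.5355

(-3.5355, -3.5355)


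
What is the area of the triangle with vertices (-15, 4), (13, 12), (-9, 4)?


Area = |x1(y2-y3) + x2(y3-y1) + x3(y1-y2)| / 2
= |-15*(12-4) + 13*(4-4) + -9*(4-12)| / 2
= 24

24


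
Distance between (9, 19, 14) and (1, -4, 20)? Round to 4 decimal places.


d = sqrt((1-9)^2 + (-4-19)^2 + (20-14)^2) = 25.0799

25.0799


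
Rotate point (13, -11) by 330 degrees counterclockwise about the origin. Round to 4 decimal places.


x' = 13*cos(330) - -11*sin(330) = 5.7583
y' = 13*sin(330) + -11*cos(330) = -16.0263

(5.7583, -16.0263)


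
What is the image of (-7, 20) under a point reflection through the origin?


Reflection through origin: (x, y) -> (-x, -y)
(-7, 20) -> (7, -20)

(7, -20)


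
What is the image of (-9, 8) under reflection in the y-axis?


Reflection across y-axis: (x, y) -> (-x, y)
(-9, 8) -> (9, 8)

(9, 8)


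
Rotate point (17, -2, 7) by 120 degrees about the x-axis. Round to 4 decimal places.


x' = 17
y' = -2*cos(120) - 7*sin(120) = -5.0622
z' = -2*sin(120) + 7*cos(120) = -5.2321

(17, -5.0622, -5.2321)


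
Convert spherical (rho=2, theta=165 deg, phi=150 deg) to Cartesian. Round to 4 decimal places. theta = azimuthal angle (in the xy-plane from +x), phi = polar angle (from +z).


x = 2 * sin(150) * cos(165) = -0.9659
y = 2 * sin(150) * sin(165) = 0.2588
z = 2 * cos(150) = -1.7321

(-0.9659, 0.2588, -1.7321)


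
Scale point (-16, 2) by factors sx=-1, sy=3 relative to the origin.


Scaling: (x*sx, y*sy) = (-16*-1, 2*3) = (16, 6)

(16, 6)


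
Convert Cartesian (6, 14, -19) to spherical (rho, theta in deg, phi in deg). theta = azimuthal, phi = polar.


rho = sqrt(6^2 + 14^2 + (-19)^2) = 24.3516
theta = atan2(14, 6) = 66.8014 deg
phi = acos(-19/24.3516) = 141.2822 deg

rho = 24.3516, theta = 66.8014 deg, phi = 141.2822 deg


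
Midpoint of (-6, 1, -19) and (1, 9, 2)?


Midpoint = ((-6+1)/2, (1+9)/2, (-19+2)/2) = (-2.5, 5, -8.5)

(-2.5, 5, -8.5)


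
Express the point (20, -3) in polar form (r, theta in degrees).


r = sqrt(20^2 + (-3)^2) = 20.2237
theta = atan2(-3, 20) = 351.4692 degrees

r = 20.2237, theta = 351.4692 degrees


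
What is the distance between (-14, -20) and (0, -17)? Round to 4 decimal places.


d = sqrt((0--14)^2 + (-17--20)^2) = 14.3178

14.3178


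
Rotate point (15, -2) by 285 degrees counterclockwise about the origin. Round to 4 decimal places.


x' = 15*cos(285) - -2*sin(285) = 1.9504
y' = 15*sin(285) + -2*cos(285) = -15.0065

(1.9504, -15.0065)


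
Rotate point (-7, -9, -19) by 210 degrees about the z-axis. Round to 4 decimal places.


x' = -7*cos(210) - -9*sin(210) = 1.5622
y' = -7*sin(210) + -9*cos(210) = 11.2942
z' = -19

(1.5622, 11.2942, -19)


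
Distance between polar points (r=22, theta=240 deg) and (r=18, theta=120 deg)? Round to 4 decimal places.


d = sqrt(r1^2 + r2^2 - 2*r1*r2*cos(t2-t1))
d = sqrt(22^2 + 18^2 - 2*22*18*cos(120-240)) = 34.6987

34.6987


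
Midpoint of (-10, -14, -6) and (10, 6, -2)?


Midpoint = ((-10+10)/2, (-14+6)/2, (-6+-2)/2) = (0, -4, -4)

(0, -4, -4)


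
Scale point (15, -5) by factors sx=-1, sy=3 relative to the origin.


Scaling: (x*sx, y*sy) = (15*-1, -5*3) = (-15, -15)

(-15, -15)


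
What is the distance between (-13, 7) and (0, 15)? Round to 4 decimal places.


d = sqrt((0--13)^2 + (15-7)^2) = 15.2643

15.2643


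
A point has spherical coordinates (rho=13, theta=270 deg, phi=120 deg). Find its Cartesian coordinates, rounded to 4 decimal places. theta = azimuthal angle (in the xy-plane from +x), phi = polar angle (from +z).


x = 13 * sin(120) * cos(270) = 0
y = 13 * sin(120) * sin(270) = -11.2583
z = 13 * cos(120) = -6.5

(0, -11.2583, -6.5)


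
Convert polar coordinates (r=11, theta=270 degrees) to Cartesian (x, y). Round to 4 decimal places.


x = 11 * cos(270) = 0
y = 11 * sin(270) = -11

(0, -11)


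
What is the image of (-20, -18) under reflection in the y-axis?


Reflection across y-axis: (x, y) -> (-x, y)
(-20, -18) -> (20, -18)

(20, -18)


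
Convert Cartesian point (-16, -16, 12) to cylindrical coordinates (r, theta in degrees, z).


r = sqrt((-16)^2 + (-16)^2) = 22.6274
theta = atan2(-16, -16) = 225 deg
z = 12

r = 22.6274, theta = 225 deg, z = 12


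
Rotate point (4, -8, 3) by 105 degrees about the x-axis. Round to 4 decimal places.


x' = 4
y' = -8*cos(105) - 3*sin(105) = -0.8272
z' = -8*sin(105) + 3*cos(105) = -8.5039

(4, -0.8272, -8.5039)


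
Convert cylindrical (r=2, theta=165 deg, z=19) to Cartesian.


x = 2 * cos(165) = -1.9319
y = 2 * sin(165) = 0.5176
z = 19

(-1.9319, 0.5176, 19)


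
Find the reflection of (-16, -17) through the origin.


Reflection through origin: (x, y) -> (-x, -y)
(-16, -17) -> (16, 17)

(16, 17)


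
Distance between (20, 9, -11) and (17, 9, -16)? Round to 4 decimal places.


d = sqrt((17-20)^2 + (9-9)^2 + (-16--11)^2) = 5.831

5.831


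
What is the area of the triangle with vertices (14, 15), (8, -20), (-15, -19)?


Area = |x1(y2-y3) + x2(y3-y1) + x3(y1-y2)| / 2
= |14*(-20--19) + 8*(-19-15) + -15*(15--20)| / 2
= 405.5

405.5


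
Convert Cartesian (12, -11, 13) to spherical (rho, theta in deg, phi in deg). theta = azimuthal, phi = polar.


rho = sqrt(12^2 + (-11)^2 + 13^2) = 20.8327
theta = atan2(-11, 12) = 317.4896 deg
phi = acos(13/20.8327) = 51.3897 deg

rho = 20.8327, theta = 317.4896 deg, phi = 51.3897 deg


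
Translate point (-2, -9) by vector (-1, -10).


Translation: (x+dx, y+dy) = (-2+-1, -9+-10) = (-3, -19)

(-3, -19)


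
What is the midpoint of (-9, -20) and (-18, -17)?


Midpoint = ((-9+-18)/2, (-20+-17)/2) = (-13.5, -18.5)

(-13.5, -18.5)


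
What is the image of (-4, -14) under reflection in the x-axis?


Reflection across x-axis: (x, y) -> (x, -y)
(-4, -14) -> (-4, 14)

(-4, 14)


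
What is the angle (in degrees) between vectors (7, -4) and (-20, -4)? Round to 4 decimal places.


dot = 7*-20 + -4*-4 = -124
|u| = 8.0623, |v| = 20.3961
cos(angle) = -0.7541
angle = 138.9452 degrees

138.9452 degrees


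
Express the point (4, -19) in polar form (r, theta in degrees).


r = sqrt(4^2 + (-19)^2) = 19.4165
theta = atan2(-19, 4) = 281.8887 degrees

r = 19.4165, theta = 281.8887 degrees


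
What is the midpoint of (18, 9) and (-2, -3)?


Midpoint = ((18+-2)/2, (9+-3)/2) = (8, 3)

(8, 3)


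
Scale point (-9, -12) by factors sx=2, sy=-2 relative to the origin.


Scaling: (x*sx, y*sy) = (-9*2, -12*-2) = (-18, 24)

(-18, 24)


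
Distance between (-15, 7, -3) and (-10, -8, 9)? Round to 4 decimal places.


d = sqrt((-10--15)^2 + (-8-7)^2 + (9--3)^2) = 19.8494

19.8494


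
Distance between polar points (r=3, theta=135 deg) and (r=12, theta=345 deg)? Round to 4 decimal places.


d = sqrt(r1^2 + r2^2 - 2*r1*r2*cos(t2-t1))
d = sqrt(3^2 + 12^2 - 2*3*12*cos(345-135)) = 14.6749

14.6749


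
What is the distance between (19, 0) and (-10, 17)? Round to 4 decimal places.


d = sqrt((-10-19)^2 + (17-0)^2) = 33.6155

33.6155


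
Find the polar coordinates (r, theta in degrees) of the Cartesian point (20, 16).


r = sqrt(20^2 + 16^2) = 25.6125
theta = atan2(16, 20) = 38.6598 degrees

r = 25.6125, theta = 38.6598 degrees


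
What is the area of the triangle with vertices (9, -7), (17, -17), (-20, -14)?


Area = |x1(y2-y3) + x2(y3-y1) + x3(y1-y2)| / 2
= |9*(-17--14) + 17*(-14--7) + -20*(-7--17)| / 2
= 173

173


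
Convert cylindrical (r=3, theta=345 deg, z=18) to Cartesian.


x = 3 * cos(345) = 2.8978
y = 3 * sin(345) = -0.7765
z = 18

(2.8978, -0.7765, 18)


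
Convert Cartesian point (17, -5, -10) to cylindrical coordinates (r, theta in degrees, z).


r = sqrt(17^2 + (-5)^2) = 17.72
theta = atan2(-5, 17) = 343.6105 deg
z = -10

r = 17.72, theta = 343.6105 deg, z = -10


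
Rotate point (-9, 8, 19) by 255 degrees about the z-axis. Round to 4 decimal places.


x' = -9*cos(255) - 8*sin(255) = 10.0568
y' = -9*sin(255) + 8*cos(255) = 6.6228
z' = 19

(10.0568, 6.6228, 19)


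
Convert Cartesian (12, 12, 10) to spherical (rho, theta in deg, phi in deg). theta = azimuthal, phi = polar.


rho = sqrt(12^2 + 12^2 + 10^2) = 19.6977
theta = atan2(12, 12) = 45 deg
phi = acos(10/19.6977) = 59.491 deg

rho = 19.6977, theta = 45 deg, phi = 59.491 deg


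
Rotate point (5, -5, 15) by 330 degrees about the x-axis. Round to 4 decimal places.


x' = 5
y' = -5*cos(330) - 15*sin(330) = 3.1699
z' = -5*sin(330) + 15*cos(330) = 15.4904

(5, 3.1699, 15.4904)


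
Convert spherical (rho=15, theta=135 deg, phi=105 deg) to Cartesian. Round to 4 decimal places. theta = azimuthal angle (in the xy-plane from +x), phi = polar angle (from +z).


x = 15 * sin(105) * cos(135) = -10.2452
y = 15 * sin(105) * sin(135) = 10.2452
z = 15 * cos(105) = -3.8823

(-10.2452, 10.2452, -3.8823)


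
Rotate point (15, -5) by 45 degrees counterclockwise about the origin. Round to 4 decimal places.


x' = 15*cos(45) - -5*sin(45) = 14.1421
y' = 15*sin(45) + -5*cos(45) = 7.0711

(14.1421, 7.0711)


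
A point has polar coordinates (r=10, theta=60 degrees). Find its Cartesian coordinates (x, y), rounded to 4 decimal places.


x = 10 * cos(60) = 5
y = 10 * sin(60) = 8.6603

(5, 8.6603)


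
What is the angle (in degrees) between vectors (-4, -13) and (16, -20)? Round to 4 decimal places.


dot = -4*16 + -13*-20 = 196
|u| = 13.6015, |v| = 25.6125
cos(angle) = 0.5626
angle = 55.7625 degrees

55.7625 degrees


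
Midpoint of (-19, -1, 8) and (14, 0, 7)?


Midpoint = ((-19+14)/2, (-1+0)/2, (8+7)/2) = (-2.5, -0.5, 7.5)

(-2.5, -0.5, 7.5)


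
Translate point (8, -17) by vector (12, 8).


Translation: (x+dx, y+dy) = (8+12, -17+8) = (20, -9)

(20, -9)


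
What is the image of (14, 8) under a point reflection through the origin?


Reflection through origin: (x, y) -> (-x, -y)
(14, 8) -> (-14, -8)

(-14, -8)


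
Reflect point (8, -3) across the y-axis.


Reflection across y-axis: (x, y) -> (-x, y)
(8, -3) -> (-8, -3)

(-8, -3)


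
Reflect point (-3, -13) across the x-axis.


Reflection across x-axis: (x, y) -> (x, -y)
(-3, -13) -> (-3, 13)

(-3, 13)


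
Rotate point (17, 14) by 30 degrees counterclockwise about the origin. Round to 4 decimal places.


x' = 17*cos(30) - 14*sin(30) = 7.7224
y' = 17*sin(30) + 14*cos(30) = 20.6244

(7.7224, 20.6244)


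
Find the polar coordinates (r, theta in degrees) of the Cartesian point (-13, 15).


r = sqrt((-13)^2 + 15^2) = 19.8494
theta = atan2(15, -13) = 130.9144 degrees

r = 19.8494, theta = 130.9144 degrees


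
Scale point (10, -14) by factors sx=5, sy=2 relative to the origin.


Scaling: (x*sx, y*sy) = (10*5, -14*2) = (50, -28)

(50, -28)


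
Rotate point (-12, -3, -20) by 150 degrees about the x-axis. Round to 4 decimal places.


x' = -12
y' = -3*cos(150) - -20*sin(150) = 12.5981
z' = -3*sin(150) + -20*cos(150) = 15.8205

(-12, 12.5981, 15.8205)


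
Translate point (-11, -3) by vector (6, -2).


Translation: (x+dx, y+dy) = (-11+6, -3+-2) = (-5, -5)

(-5, -5)


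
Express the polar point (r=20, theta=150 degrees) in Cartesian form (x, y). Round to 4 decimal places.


x = 20 * cos(150) = -17.3205
y = 20 * sin(150) = 10

(-17.3205, 10)


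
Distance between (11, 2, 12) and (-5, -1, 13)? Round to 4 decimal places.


d = sqrt((-5-11)^2 + (-1-2)^2 + (13-12)^2) = 16.3095

16.3095


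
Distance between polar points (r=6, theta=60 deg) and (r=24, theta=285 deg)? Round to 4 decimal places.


d = sqrt(r1^2 + r2^2 - 2*r1*r2*cos(t2-t1))
d = sqrt(6^2 + 24^2 - 2*6*24*cos(285-60)) = 28.5595

28.5595


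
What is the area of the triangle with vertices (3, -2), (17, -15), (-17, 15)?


Area = |x1(y2-y3) + x2(y3-y1) + x3(y1-y2)| / 2
= |3*(-15-15) + 17*(15--2) + -17*(-2--15)| / 2
= 11

11


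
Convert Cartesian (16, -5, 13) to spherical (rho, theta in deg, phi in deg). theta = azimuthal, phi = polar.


rho = sqrt(16^2 + (-5)^2 + 13^2) = 21.2132
theta = atan2(-5, 16) = 342.646 deg
phi = acos(13/21.2132) = 52.2059 deg

rho = 21.2132, theta = 342.646 deg, phi = 52.2059 deg


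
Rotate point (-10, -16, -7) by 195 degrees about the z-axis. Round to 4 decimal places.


x' = -10*cos(195) - -16*sin(195) = 5.5182
y' = -10*sin(195) + -16*cos(195) = 18.043
z' = -7

(5.5182, 18.043, -7)
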